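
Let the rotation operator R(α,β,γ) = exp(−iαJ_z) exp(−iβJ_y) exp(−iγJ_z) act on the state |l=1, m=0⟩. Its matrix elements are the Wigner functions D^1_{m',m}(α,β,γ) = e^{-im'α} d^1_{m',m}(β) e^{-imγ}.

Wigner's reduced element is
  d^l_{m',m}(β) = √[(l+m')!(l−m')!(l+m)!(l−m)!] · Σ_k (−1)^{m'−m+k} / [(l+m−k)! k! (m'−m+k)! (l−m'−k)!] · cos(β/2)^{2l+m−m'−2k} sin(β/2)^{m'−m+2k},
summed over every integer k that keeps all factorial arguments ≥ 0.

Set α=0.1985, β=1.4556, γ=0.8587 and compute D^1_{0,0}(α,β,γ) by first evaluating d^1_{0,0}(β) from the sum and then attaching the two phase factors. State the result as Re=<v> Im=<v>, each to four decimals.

First d^1_{0,0}(β=1.4556), then the phase factors e^{-i(0)α} and e^{-i(0)γ}:
Half-angle: c=0.746640, s=0.665229. N=√(1·1·1·1)=1.000000
k: max(0,(0)−(0))=0 … min(1+(0),1−(0))=1
  k=0: (−1)^0·1.0000/(1)·0.7466^2·0.6652^0 = +0.557471
  k=1: (−1)^1·1.0000/(1)·0.7466^0·0.6652^2 = -0.442529
d^1_{0,0}(1.4556) = +0.557471 -0.442529 = +0.114942
Attach z-rotation phases: D = e^{-i(0)(0.1985)}·(+0.114942)·e^{-i(0)(0.8587)} = +0.114942+0.000000i

Re=0.1149 Im=0.0000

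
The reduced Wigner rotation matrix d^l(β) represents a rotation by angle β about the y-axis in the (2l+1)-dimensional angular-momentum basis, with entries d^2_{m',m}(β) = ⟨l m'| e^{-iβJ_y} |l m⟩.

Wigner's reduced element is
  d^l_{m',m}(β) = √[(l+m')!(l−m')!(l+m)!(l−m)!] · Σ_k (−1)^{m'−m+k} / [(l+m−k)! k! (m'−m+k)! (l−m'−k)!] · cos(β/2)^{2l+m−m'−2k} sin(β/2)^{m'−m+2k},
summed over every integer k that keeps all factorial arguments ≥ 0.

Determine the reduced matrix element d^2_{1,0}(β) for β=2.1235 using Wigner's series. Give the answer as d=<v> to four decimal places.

d=0.5472

d^2_{1,0}(β=2.1235) via Wigner's sum:
With c≡cos(β/2)=0.487345 and s≡sin(β/2)=0.873210, N=[6·1·2·2]^{1/2}=4.898979
k∈{0,1} keeps every argument non-negative
  k=0: (−1)^1·4.8990/(2)·0.4873^3·0.8732^1 = -0.247573
  k=1: (−1)^2·4.8990/(2)·0.4873^1·0.8732^3 = +0.794818
d^2_{1,0}(2.1235) = -0.247573 +0.794818 = +0.547245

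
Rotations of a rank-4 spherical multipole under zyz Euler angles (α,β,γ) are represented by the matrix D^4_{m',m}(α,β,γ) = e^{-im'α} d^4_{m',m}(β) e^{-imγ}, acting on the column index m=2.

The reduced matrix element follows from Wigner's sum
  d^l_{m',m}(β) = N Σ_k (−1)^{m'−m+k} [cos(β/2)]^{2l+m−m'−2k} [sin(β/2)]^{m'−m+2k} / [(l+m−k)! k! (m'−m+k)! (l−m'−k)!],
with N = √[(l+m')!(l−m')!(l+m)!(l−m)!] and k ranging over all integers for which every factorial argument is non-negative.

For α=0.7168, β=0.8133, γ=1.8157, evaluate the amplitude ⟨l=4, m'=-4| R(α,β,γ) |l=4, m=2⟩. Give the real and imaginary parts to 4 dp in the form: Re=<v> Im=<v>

Re=0.0123 Im=-0.0118

Split into d^4_{-4,2}(β=0.8133) × two z-phases.
Half-angle: c=0.918451, s=0.395535. N=√(1·40320·720·2)=7619.763776
The bounds max(0,m−m')=6 and min(l+m,l−m')=6 give 1 term
  k=6: (−1)^0·7619.7638/(1440)·0.9185^2·0.3955^6 = +0.017092
d^4_{-4,2}(0.8133) = +0.017092
Attach z-rotation phases: D = e^{-i(-4)(0.7168)}·(+0.017092)·e^{-i(2)(1.8157)} = +0.012340-0.011827i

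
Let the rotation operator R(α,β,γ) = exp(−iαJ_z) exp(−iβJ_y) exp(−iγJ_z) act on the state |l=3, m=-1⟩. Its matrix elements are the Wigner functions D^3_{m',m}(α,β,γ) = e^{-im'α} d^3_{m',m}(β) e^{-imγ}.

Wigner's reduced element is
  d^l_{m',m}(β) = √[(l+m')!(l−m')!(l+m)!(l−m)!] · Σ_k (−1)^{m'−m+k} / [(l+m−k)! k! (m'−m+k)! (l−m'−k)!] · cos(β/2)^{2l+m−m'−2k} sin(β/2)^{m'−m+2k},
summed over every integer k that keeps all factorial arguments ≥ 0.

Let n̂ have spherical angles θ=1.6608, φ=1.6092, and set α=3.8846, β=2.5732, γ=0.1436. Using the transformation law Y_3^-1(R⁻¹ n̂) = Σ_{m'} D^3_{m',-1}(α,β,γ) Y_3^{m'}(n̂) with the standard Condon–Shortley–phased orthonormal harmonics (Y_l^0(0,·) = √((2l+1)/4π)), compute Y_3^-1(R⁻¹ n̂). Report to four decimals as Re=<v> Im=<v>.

Re=-0.0974 Im=-0.1705

Need the full column D^3_{m',-1} for m'=−3..3 at α=3.8846, β=2.5732, γ=0.1436.
cos(β/2)=0.280386, sin(β/2)=0.959887
d^3_{-3,-1}: single k=2 term ⇒ +0.022055;  D = +0.015849-0.015337i
d^3_{-2,-1}: k∈[1..2] ⇒ +0.005260 -0.123299 = -0.118039;  D = +0.006939-0.117835i
d^3_{-1,-1}: k∈[0..2] ⇒ +0.000486 -0.045557 +0.400447 = +0.355376;  D = -0.224613-0.275392i
d^3_{0,-1}: k∈[0..2] ⇒ -0.005762 +0.202601 -0.791495 = -0.594656;  D = -0.588536-0.085099i
d^3_{1,-1}: k∈[0..2] ⇒ +0.034168 -0.533930 +0.782207 = +0.282445;  D = -0.233206+0.159342i
d^3_{2,-1}: k∈[0..1] ⇒ -0.123299 +0.722533 = +0.599234;  D = +0.135667-0.583674i
d^3_{3,-1}: single k=0 term ⇒ +0.258488;  D = +0.127230+0.225007i
Y_3^{m'}(θ=1.6608,φ=1.6092) and Σ D·Y over m':
  (+0.0158-0.0153i)·(+0.0474+0.4094i)  (+0.0069-0.1178i)·(+0.0908-0.0070i)  (-0.2246-0.2754i)·(+0.0119+0.3086i)  (-0.5885-0.0851i)·(+0.0993+0.0000i)  (-0.2332+0.1593i)·(-0.0119+0.3086i)  (+0.1357-0.5837i)·(+0.0908+0.0070i)  (+0.1272+0.2250i)·(-0.0474+0.4094i)
Y_3^-1(R⁻¹ n̂) = -0.097418-0.170541i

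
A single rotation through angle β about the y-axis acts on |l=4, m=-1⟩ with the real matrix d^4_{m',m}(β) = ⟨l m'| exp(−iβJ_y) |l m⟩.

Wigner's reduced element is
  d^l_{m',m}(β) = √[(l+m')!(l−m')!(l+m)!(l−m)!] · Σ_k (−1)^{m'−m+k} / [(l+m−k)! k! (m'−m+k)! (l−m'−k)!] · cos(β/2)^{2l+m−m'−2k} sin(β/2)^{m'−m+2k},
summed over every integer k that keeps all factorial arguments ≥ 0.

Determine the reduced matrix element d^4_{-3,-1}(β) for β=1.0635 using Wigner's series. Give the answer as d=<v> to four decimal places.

d^4_{-3,-1}(β=1.0635) via Wigner's sum:
c=cos(1.0635/2)=0.861921, s=sin(1.0635/2)=0.507042; N=√[1·5040·6·120]=1904.940944
k: max(0,(-1)−(-3))=2 … min(4+(-1),4−(-3))=3
  k=2: (−1)^0·1904.9409/(240)·0.8619^6·0.5070^2 = +0.836689
  k=3: (−1)^1·1904.9409/(144)·0.8619^4·0.5070^4 = -0.482577
d^4_{-3,-1}(1.0635) = +0.836689 -0.482577 = +0.354112

d=0.3541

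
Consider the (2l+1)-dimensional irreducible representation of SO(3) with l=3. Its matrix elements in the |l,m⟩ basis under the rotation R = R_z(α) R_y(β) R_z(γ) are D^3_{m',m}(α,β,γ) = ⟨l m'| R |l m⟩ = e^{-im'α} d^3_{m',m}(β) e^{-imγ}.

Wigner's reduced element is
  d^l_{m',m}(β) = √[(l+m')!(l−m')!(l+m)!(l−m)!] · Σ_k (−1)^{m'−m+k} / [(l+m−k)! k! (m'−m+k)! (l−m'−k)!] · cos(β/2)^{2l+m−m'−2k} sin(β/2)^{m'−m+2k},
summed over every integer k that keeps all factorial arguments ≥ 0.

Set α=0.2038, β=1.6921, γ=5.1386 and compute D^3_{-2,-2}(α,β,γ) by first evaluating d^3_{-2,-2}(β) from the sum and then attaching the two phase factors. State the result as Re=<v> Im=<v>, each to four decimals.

Split into d^3_{-2,-2}(β=1.6921) × two z-phases.
Half-angle: c=0.662946, s=0.748668. N=√(1·120·1·120)=120.000000
Admissible k: 0..1 (factorial args all ≥0)
  k=0: (−1)^0·120.0000/(120)·0.6629^6·0.7487^0 = +0.084892
  k=1: (−1)^1·120.0000/(24)·0.6629^4·0.7487^2 = -0.541327
d^3_{-2,-2}(1.6921) = +0.084892 -0.541327 = -0.456435
D = (+0.918075+0.396407i)·(-0.456435)·(-0.658162-0.752877i) = +0.139576+0.434570i

Re=0.1396 Im=0.4346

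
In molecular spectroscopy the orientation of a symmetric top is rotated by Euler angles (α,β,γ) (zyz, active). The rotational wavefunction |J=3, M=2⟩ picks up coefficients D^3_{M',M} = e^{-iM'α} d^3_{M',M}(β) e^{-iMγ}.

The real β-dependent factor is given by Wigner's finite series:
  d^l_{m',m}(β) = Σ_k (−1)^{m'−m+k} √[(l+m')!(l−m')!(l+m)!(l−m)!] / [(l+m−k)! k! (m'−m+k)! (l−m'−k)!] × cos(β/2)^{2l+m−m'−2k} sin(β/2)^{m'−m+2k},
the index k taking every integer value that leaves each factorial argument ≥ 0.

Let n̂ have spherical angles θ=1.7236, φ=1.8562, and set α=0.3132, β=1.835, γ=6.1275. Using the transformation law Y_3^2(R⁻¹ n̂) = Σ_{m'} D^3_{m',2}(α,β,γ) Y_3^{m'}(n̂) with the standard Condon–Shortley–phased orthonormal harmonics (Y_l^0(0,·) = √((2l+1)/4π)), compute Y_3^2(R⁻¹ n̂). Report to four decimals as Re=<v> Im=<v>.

Re=-0.0674 Im=-0.0020

Need the full column D^3_{m',2} for m'=−3..3 at α=0.3132, β=1.835, γ=6.1275.
cos(β/2)=0.607807, sin(β/2)=0.794085
d^3_{-3,2}: single k=5 term ⇒ +0.470084;  D = +0.147795+0.446246i
d^3_{-2,2}: k∈[4..5] ⇒ +0.734461 -0.250727 = +0.483734;  D = +0.286171+0.390007i
d^3_{-1,2}: k∈[3..4] ⇒ +0.711096 -0.606876 = +0.104220;  D = +0.084545+0.060942i
d^3_{0,2}: k∈[2..3] ⇒ +0.471365 -0.804562 = -0.333196;  D = -0.317175-0.102079i
d^3_{1,2}: k∈[1..2] ⇒ +0.208303 -0.711096 = -0.502792;  D = -0.502791+0.000920i
d^3_{2,2}: k∈[0..1] ⇒ +0.050419 -0.430296 = -0.379877;  D = -0.361182+0.117703i
d^3_{3,2}: single k=0 term ⇒ -0.161351;  D = -0.130544+0.094828i
Y_3^{m'}(θ=1.7236,φ=1.8562) and Σ D·Y over m':
  (+0.1478+0.4462i)·(+0.3043+0.2640i)  (+0.2862+0.3900i)·(+0.1279-0.0821i)  (+0.0845+0.0609i)·(+0.0795+0.2710i)  (-0.3172-0.1021i)·(+0.1638+0.0000i)  (-0.5028+0.0009i)·(-0.0795+0.2710i)  (-0.3612+0.1177i)·(+0.1279+0.0821i)  (-0.1305+0.0948i)·(-0.3043+0.2640i)
Y_3^2(R⁻¹ n̂) = -0.067392-0.002044i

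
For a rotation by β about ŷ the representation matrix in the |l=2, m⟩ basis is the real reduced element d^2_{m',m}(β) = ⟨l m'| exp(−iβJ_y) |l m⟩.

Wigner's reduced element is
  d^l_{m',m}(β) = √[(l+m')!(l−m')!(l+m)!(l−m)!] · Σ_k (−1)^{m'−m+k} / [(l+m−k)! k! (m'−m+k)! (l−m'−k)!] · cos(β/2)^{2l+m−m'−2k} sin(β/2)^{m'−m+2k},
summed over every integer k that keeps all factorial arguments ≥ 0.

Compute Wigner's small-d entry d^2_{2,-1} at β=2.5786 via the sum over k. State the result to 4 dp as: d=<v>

d^2_{2,-1}(β=2.5786) via Wigner's sum:
With c≡cos(β/2)=0.277793 and s≡sin(β/2)=0.960641, N=[24·1·1·6]^{1/2}=12.000000
k∈{0} keeps every argument non-negative
  k=0: (−1)^3·12.0000/(6)·0.2778^1·0.9606^3 = -0.492533
d^2_{2,-1}(2.5786) = -0.492533

d=-0.4925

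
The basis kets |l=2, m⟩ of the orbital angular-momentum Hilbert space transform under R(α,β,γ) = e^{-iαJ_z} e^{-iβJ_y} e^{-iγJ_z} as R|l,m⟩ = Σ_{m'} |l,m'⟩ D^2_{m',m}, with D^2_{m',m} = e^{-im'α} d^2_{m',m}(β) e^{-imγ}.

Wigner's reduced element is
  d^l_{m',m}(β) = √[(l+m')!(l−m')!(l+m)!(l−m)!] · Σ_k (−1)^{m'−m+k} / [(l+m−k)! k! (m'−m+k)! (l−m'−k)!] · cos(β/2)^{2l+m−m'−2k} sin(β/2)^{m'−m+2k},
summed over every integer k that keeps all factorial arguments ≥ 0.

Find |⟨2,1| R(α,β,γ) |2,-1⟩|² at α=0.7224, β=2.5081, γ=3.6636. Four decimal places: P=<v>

D^2_{1,-1}(0.7224,2.5081,3.6636) = e^{-i·1·0.7224}·d^2_{1,-1}(2.5081)·e^{-i·-1·3.6636}. Compute d first:
Half-angle: c=0.311476, s=0.950254. N=√(6·1·1·6)=6.000000
The bounds max(0,m−m')=0 and min(l+m,l−m')=1 give 2 terms
  k=0: (−1)^2·6.0000/(2)·0.3115^2·0.9503^2 = +0.262815
  k=1: (−1)^3·6.0000/(6)·0.3115^0·0.9503^4 = -0.815377
d^2_{1,-1}(2.5081) = +0.262815 -0.815377 = -0.552562
|D^2_{1,-1}|² = |d^2_{1,-1}(β)|² = (-0.552562)² = 0.305325 (the z-rotation phases have unit modulus)

P=0.3053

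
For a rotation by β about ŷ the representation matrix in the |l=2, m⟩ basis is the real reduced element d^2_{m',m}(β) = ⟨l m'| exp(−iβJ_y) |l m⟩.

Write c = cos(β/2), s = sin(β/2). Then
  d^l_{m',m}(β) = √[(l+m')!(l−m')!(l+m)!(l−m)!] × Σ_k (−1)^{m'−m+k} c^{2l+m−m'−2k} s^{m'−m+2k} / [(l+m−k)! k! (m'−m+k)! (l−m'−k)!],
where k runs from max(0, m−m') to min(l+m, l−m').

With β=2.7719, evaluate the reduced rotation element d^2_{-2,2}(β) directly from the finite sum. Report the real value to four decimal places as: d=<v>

d^2_{-2,2}(β=2.7719) via Wigner's sum:
c=cos(2.7719/2)=0.183795, s=sin(2.7719/2)=0.982965; N=√[1·24·24·1]=24.000000
The bounds max(0,m−m')=4 and min(l+m,l−m')=4 give 1 term
  k=4: (−1)^0·24.0000/(24)·0.1838^0·0.9830^4 = +0.933580
d^2_{-2,2}(2.7719) = +0.933580

d=0.9336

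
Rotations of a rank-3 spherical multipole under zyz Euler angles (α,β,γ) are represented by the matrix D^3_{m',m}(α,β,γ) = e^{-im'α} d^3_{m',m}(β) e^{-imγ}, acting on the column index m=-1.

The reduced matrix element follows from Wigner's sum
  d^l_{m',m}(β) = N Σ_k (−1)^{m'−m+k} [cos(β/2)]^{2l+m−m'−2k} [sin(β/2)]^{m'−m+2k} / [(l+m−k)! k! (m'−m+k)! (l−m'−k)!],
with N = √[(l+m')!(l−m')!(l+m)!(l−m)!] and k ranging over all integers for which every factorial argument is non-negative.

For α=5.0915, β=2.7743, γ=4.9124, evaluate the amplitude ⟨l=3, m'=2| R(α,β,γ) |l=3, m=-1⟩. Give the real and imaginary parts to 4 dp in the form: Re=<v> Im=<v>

Re=0.2616 Im=0.4190

D^3_{2,-1}(5.0915,2.7743,4.9124) = e^{-i·2·5.0915}·d^3_{2,-1}(2.7743)·e^{-i·-1·4.9124}. Compute d first:
c=cos(2.7743/2)=0.182616, s=sin(2.7743/2)=0.983184; N=√[120·1·2·24]=75.894664
Admissible k: 0..1 (factorial args all ≥0)
  k=0: (−1)^3·75.8947/(12)·0.1826^3·0.9832^3 = -0.036606
  k=1: (−1)^4·75.8947/(24)·0.1826^1·0.9832^5 = +0.530534
d^3_{2,-1}(2.7743) = -0.036606 +0.530534 = +0.493928
Phases: e^{-i·(2)·5.0915}=-0.726060+0.687632i, e^{-i·(-1)·4.9124}=+0.198680-0.980064i ⇒ D=+0.261619+0.418952i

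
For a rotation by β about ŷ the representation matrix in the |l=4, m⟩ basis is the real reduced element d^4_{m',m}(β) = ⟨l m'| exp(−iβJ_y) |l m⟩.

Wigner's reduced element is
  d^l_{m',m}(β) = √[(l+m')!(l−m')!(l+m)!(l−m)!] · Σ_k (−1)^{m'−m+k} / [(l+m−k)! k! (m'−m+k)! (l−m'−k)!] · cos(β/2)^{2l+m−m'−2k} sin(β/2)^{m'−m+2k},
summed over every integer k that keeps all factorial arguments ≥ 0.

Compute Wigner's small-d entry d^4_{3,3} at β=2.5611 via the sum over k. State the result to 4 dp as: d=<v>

d^4_{3,3}(β=2.5611) via Wigner's sum:
c=cos(2.5611/2)=0.286188, s=sin(2.5611/2)=0.958173; N=√[5040·1·5040·1]=5040.000000
Admissible k: 0..1 (factorial args all ≥0)
  k=0: (−1)^0·5040.0000/(5040)·0.2862^8·0.9582^0 = +0.000045
  k=1: (−1)^1·5040.0000/(720)·0.2862^6·0.9582^2 = -0.003531
d^4_{3,3}(2.5611) = +0.000045 -0.003531 = -0.003486

d=-0.0035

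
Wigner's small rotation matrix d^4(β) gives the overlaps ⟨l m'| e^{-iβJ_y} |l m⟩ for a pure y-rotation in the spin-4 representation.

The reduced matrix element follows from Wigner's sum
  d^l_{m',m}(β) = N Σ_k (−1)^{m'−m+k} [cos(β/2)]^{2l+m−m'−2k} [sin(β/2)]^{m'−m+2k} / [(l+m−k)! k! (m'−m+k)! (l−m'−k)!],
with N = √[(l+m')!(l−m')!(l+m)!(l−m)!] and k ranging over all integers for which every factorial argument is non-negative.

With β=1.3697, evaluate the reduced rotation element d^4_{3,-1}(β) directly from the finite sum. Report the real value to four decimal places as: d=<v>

d=0.4571

d^4_{3,-1}(β=1.3697) via Wigner's sum:
With c≡cos(β/2)=0.774514 and s≡sin(β/2)=0.632557, N=[5040·1·6·120]^{1/2}=1904.940944
k∈{0,1} keeps every argument non-negative
  k=0: (−1)^4·1904.9409/(144)·0.7745^4·0.6326^4 = +0.762139
  k=1: (−1)^5·1904.9409/(240)·0.7745^2·0.6326^6 = -0.305018
d^4_{3,-1}(1.3697) = +0.762139 -0.305018 = +0.457121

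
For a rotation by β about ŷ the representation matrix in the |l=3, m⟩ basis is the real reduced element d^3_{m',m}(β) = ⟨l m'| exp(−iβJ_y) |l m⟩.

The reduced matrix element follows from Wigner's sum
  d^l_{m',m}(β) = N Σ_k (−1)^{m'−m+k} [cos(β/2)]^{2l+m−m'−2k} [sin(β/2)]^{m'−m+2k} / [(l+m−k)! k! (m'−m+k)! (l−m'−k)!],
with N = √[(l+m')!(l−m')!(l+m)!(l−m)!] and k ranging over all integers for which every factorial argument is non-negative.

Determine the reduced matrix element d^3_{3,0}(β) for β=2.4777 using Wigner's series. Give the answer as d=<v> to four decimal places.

d^3_{3,0}(β=2.4777) via Wigner's sum:
c=cos(2.4777/2)=0.325884, s=sin(2.4777/2)=0.945410; N=√[720·1·6·6]=160.996894
k: max(0,(0)−(3))=0 … min(3+(0),3−(3))=0
  k=0: (−1)^3·160.9969/(36)·0.3259^3·0.9454^3 = -0.130787
d^3_{3,0}(2.4777) = -0.130787

d=-0.1308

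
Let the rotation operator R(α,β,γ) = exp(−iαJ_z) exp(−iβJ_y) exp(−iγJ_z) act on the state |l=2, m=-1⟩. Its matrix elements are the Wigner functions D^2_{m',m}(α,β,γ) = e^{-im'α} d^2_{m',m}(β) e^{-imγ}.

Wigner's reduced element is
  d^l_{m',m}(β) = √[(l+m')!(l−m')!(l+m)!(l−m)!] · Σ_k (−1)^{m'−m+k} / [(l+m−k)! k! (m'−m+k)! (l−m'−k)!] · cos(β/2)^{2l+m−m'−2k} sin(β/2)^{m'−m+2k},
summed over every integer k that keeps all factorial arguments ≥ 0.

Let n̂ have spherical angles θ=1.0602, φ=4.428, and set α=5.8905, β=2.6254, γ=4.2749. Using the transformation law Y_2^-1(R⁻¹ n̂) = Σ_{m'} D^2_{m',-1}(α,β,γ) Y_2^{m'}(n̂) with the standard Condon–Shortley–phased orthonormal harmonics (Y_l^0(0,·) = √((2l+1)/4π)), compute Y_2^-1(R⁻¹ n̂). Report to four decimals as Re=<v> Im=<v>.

Need the full column D^2_{m',-1} for m'=−2..2 at α=5.8905, β=2.6254, γ=4.2749.
cos(β/2)=0.255240, sin(β/2)=0.966878
d^2_{-2,-1}: single k=1 term ⇒ +0.032155;  D = -0.030228-0.010964i
d^2_{-1,-1}: k∈[0..1] ⇒ +0.004244 -0.182710 = -0.178466;  D = +0.131717+0.120419i
d^2_{0,-1}: k∈[0..1] ⇒ -0.039382 +0.565119 = +0.525737;  D = -0.222737-0.476222i
d^2_{1,-1}: k∈[0..1] ⇒ +0.182710 -0.873949 = -0.691239;  D = +0.030960+0.690545i
d^2_{2,-1}: single k=0 term ⇒ -0.461417;  D = -0.157300+0.433777i
Y_2^{m'}(θ=1.0602,φ=4.428) and Σ D·Y over m':
  (-0.0302-0.0110i)·(-0.2477-0.1584i)  (+0.1317+0.1204i)·(-0.0924+0.3162i)  (-0.2227-0.4762i)·(-0.0894+0.0000i)  (+0.0310+0.6905i)·(+0.0924+0.3162i)  (-0.1573+0.4338i)·(-0.2477+0.1584i)
Y_2^-1(R⁻¹ n̂) = -0.269760+0.021837i

Re=-0.2698 Im=0.0218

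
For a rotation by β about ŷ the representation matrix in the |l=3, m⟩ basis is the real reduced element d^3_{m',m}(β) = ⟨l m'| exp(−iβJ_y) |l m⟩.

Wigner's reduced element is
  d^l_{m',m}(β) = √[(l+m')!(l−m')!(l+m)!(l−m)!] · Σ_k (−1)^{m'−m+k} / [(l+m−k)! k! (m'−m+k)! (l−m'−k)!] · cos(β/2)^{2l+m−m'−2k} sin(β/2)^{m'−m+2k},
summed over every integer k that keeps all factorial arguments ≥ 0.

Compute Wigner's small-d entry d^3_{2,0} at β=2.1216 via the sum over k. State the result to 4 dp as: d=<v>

d=-0.5204

d^3_{2,0}(β=2.1216) via Wigner's sum:
With c≡cos(β/2)=0.488174 and s≡sin(β/2)=0.872746, N=[120·1·6·6]^{1/2}=65.726707
k∈{0,1} keeps every argument non-negative
  k=0: (−1)^2·65.7267/(12)·0.4882^4·0.8727^2 = +0.236938
  k=1: (−1)^3·65.7267/(12)·0.4882^2·0.8727^4 = -0.757290
d^3_{2,0}(2.1216) = +0.236938 -0.757290 = -0.520351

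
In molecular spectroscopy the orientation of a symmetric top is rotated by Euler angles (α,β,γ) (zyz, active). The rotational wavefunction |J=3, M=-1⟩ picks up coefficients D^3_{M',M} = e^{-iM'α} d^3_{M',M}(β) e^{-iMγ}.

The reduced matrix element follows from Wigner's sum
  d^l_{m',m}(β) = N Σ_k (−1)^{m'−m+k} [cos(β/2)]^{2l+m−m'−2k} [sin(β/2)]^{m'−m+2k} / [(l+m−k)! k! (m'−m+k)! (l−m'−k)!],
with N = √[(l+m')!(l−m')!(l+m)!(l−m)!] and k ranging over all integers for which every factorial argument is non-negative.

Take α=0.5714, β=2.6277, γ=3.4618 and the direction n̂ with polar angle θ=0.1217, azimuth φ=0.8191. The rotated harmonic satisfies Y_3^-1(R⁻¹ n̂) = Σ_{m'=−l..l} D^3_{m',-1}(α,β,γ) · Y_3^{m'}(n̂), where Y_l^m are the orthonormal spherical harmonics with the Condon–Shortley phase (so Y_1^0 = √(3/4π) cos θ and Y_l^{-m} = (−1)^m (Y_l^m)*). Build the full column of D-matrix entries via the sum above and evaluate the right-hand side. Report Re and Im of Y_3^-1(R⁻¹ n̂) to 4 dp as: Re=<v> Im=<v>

Need the full column D^3_{m',-1} for m'=−3..3 at α=0.5714, β=2.6277, γ=3.4618.
cos(β/2)=0.254128, sin(β/2)=0.967171
d^3_{-3,-1}: single k=2 term ⇒ +0.015110;  D = +0.006757-0.013515i
d^3_{-2,-1}: k∈[1..2] ⇒ +0.003242 -0.093907 = -0.090665;  D = +0.009754+0.090139i
d^3_{-1,-1}: k∈[0..2] ⇒ +0.000269 -0.031211 +0.339055 = +0.308113;  D = -0.193545-0.239737i
d^3_{0,-1}: k∈[0..2] ⇒ -0.003551 +0.154305 -0.745005 = -0.594251;  D = +0.564045+0.187048i
d^3_{1,-1}: k∈[0..2] ⇒ +0.023408 -0.452073 +0.818499 = +0.389835;  D = -0.377600+0.096897i
d^3_{2,-1}: k∈[0..1] ⇒ -0.093907 +0.680093 = +0.586186;  D = -0.398796+0.429623i
d^3_{3,-1}: single k=0 term ⇒ +0.218859;  D = -0.038494+0.215447i
Y_3^{m'}(θ=0.1217,φ=0.8191) and Σ D·Y over m':
  (+0.0068-0.0135i)·(-0.0006-0.0005i)  (+0.0098+0.0901i)·(-0.0010-0.0149i)  (-0.1935-0.2397i)·(+0.1052-0.1125i)  (+0.5640+0.1870i)·(+0.7135+0.0000i)  (-0.3776+0.0969i)·(-0.1052-0.1125i)  (-0.3988+0.4296i)·(-0.0010+0.0149i)  (-0.0385+0.2154i)·(+0.0006-0.0005i)
Y_3^-1(R⁻¹ n̂) = +0.401151+0.155857i

Re=0.4012 Im=0.1559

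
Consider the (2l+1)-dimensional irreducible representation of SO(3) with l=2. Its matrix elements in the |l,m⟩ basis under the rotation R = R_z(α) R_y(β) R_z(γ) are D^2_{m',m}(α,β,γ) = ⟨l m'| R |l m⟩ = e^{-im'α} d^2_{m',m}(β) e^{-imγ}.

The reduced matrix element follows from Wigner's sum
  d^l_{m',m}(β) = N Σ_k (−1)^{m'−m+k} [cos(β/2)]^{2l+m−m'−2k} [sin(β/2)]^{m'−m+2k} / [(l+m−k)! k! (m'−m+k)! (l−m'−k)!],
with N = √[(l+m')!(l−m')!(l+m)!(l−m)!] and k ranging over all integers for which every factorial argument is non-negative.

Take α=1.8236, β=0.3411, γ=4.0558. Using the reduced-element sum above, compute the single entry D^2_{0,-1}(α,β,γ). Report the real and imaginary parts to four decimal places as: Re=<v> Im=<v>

First d^2_{0,-1}(β=0.3411), then the phase factors e^{-i(0)α} and e^{-i(-1)γ}:
c=cos(0.3411/2)=0.985492, s=sin(0.3411/2)=0.169724; N=√[2·2·1·6]=4.898979
Admissible k: 0..1 (factorial args all ≥0)
  k=0: (−1)^1·4.8990/(2)·0.9855^3·0.1697^1 = -0.397904
  k=1: (−1)^2·4.8990/(2)·0.9855^1·0.1697^3 = +0.011802
d^2_{0,-1}(0.3411) = -0.397904 +0.011802 = -0.386102
D = (+1.000000+0.000000i)·(-0.386102)·(-0.610419-0.792079i) = +0.235684+0.305823i

Re=0.2357 Im=0.3058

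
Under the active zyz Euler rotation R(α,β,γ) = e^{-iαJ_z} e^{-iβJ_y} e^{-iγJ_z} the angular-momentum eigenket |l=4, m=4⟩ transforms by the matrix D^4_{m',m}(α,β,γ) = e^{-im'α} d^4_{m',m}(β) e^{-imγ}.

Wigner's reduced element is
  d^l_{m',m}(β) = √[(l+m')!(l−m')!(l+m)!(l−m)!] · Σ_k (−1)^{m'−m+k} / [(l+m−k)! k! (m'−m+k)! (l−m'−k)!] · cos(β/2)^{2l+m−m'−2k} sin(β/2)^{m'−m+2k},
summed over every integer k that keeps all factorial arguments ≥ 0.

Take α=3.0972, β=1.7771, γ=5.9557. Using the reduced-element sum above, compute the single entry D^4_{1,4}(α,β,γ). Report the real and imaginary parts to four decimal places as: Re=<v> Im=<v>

Split into d^4_{1,4}(β=1.7771) × two z-phases.
With c≡cos(β/2)=0.630538 and s≡sin(β/2)=0.776158, N=[120·6·40320·1]^{1/2}=5387.986637
Admissible k: 3..3 (factorial args all ≥0)
  k=3: (−1)^0·5387.9866/(720)·0.6305^5·0.7762^3 = +0.348740
d^4_{1,4}(1.7771) = +0.348740
Attach z-rotation phases: D = e^{-i(1)(3.0972)}·(+0.348740)·e^{-i(4)(5.9557)} = -0.074901-0.340601i

Re=-0.0749 Im=-0.3406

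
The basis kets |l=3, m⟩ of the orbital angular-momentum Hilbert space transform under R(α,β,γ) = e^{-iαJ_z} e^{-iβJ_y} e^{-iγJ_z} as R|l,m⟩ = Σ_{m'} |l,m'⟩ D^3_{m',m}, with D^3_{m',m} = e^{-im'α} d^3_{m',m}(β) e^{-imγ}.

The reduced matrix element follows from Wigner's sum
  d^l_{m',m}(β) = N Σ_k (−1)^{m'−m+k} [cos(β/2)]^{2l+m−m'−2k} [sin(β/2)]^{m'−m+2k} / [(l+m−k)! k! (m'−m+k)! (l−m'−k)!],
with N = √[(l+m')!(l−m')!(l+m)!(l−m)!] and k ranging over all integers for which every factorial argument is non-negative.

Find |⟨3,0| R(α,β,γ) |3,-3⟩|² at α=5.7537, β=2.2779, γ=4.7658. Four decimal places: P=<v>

D^3_{0,-3}(5.7537,2.2779,4.7658) = e^{-i·0·5.7537}·d^3_{0,-3}(2.2779)·e^{-i·-3·4.7658}. Compute d first:
c=cos(2.2779/2)=0.418548, s=sin(2.2779/2)=0.908195; N=√[6·6·1·720]=160.996894
Admissible k: 0..0 (factorial args all ≥0)
  k=0: (−1)^3·160.9969/(36)·0.4185^3·0.9082^3 = -0.245634
d^3_{0,-3}(2.2779) = -0.245634
|D^3_{0,-3}|² = |d^3_{0,-3}(β)|² = (-0.245634)² = 0.060336 (the z-rotation phases have unit modulus)

P=0.0603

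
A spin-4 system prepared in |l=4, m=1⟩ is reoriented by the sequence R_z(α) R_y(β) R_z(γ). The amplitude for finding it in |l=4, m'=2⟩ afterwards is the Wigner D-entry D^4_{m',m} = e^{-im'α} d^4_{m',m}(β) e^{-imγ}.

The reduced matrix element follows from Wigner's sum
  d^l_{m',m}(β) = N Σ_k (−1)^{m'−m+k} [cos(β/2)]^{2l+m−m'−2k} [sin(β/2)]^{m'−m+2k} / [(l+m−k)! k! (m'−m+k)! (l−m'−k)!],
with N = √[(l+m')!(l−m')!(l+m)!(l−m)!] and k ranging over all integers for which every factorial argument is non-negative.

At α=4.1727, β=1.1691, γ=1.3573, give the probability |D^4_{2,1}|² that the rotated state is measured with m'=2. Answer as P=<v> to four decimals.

D^4_{2,1}(4.1727,1.1691,1.3573) = e^{-i·2·4.1727}·d^4_{2,1}(1.1691)·e^{-i·1·1.3573}. Compute d first:
c=cos(1.1691/2)=0.833960, s=sin(1.1691/2)=0.551824; N=√[720·2·120·6]=1018.233765
k∈{0,1,2} keeps every argument non-negative
  k=0: (−1)^1·1018.2338/(240)·0.8340^7·0.5518^1 = -0.656834
  k=1: (−1)^2·1018.2338/(48)·0.8340^5·0.5518^3 = +1.437923
  k=2: (−1)^3·1018.2338/(72)·0.8340^3·0.5518^5 = -0.419715
d^4_{2,1}(1.1691) = -0.656834 +1.437923 -0.419715 = +0.361374
|D^4_{2,1}|² = |d^4_{2,1}(β)|² = (+0.361374)² = 0.130592 (the z-rotation phases have unit modulus)

P=0.1306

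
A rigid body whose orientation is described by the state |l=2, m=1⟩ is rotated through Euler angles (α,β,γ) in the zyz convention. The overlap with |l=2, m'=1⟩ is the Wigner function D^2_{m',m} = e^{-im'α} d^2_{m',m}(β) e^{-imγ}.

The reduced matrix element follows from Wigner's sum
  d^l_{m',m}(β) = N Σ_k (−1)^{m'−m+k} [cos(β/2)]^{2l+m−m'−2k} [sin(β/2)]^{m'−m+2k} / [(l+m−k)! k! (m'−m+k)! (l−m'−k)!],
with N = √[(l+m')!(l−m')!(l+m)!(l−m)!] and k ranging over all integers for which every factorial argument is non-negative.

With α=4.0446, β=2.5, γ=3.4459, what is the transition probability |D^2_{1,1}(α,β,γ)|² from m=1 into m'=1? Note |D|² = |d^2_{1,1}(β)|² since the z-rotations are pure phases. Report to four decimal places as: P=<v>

D^2_{1,1}(4.0446,2.5,3.4459) = e^{-i·1·4.0446}·d^2_{1,1}(2.5)·e^{-i·1·3.4459}. Compute d first:
Half-angle: c=0.315322, s=0.948985. N=√(6·1·6·1)=6.000000
The bounds max(0,m−m')=0 and min(l+m,l−m')=1 give 2 terms
  k=0: (−1)^0·6.0000/(6)·0.3153^4·0.9490^0 = +0.009886
  k=1: (−1)^1·6.0000/(2)·0.3153^2·0.9490^2 = -0.268627
d^2_{1,1}(2.5) = +0.009886 -0.268627 = -0.258741
|D^2_{1,1}|² = |d^2_{1,1}(β)|² = (-0.258741)² = 0.066947 (the z-rotation phases have unit modulus)

P=0.0669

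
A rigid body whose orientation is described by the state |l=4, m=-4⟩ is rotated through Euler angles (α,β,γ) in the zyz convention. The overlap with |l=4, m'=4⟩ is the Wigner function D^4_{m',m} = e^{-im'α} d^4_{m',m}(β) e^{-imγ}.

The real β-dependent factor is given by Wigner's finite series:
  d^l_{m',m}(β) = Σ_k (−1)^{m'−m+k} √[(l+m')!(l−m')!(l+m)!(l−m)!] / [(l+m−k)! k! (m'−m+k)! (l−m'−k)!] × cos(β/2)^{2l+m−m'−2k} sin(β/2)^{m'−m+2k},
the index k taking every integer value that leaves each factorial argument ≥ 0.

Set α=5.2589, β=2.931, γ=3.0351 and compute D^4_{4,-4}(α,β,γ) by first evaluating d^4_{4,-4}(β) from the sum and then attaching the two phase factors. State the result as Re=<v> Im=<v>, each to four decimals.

Re=-0.8255 Im=-0.4832

D^4_{4,-4}(5.2589,2.931,3.0351) = e^{-i·4·5.2589}·d^4_{4,-4}(2.931)·e^{-i·-4·3.0351}. Compute d first:
Half-angle: c=0.105102, s=0.994461. N=√(40320·1·1·40320)=40320.000000
The bounds max(0,m−m')=0 and min(l+m,l−m')=0 give 1 term
  k=0: (−1)^8·40320.0000/(40320)·0.1051^0·0.9945^8 = +0.956541
d^4_{4,-4}(2.931) = +0.956541
D = (-0.577161-0.816630i)·(+0.956541)·(+0.910638-0.413205i) = -0.825514-0.483215i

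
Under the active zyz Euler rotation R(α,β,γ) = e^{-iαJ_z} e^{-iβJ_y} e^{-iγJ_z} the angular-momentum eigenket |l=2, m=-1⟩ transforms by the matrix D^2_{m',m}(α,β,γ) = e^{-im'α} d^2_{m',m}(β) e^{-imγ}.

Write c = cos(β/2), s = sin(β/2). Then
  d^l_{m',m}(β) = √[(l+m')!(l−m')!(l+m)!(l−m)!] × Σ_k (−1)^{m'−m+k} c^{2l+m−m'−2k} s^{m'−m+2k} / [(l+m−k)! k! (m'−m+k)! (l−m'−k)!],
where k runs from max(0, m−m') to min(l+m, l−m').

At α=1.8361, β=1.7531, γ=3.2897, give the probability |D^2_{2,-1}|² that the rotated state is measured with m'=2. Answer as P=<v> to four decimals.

First d^2_{2,-1}(β=1.7531), then the phase factors e^{-i(2)α} and e^{-i(-1)γ}:
With c≡cos(β/2)=0.639806 and s≡sin(β/2)=0.768536, N=[24·1·1·6]^{1/2}=12.000000
Admissible k: 0..0 (factorial args all ≥0)
  k=0: (−1)^3·12.0000/(6)·0.6398^1·0.7685^3 = -0.580860
d^2_{2,-1}(1.7531) = -0.580860
|D^2_{2,-1}|² = |d^2_{2,-1}(β)|² = (-0.580860)² = 0.337398 (the z-rotation phases have unit modulus)

P=0.3374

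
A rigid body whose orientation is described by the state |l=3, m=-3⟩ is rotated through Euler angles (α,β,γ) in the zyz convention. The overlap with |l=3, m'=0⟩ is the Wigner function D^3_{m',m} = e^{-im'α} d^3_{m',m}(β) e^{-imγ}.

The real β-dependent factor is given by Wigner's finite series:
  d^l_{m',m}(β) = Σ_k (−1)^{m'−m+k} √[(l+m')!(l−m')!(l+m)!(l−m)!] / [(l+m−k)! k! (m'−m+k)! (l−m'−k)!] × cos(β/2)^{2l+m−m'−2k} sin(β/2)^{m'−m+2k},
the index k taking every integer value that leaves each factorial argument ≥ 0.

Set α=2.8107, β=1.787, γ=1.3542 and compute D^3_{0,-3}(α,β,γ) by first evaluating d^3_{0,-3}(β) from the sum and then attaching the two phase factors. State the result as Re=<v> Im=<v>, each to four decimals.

First d^3_{0,-3}(β=1.787), then the phase factors e^{-i(0)α} and e^{-i(-3)γ}:
With c≡cos(β/2)=0.626688 and s≡sin(β/2)=0.779270, N=[6·6·1·720]^{1/2}=160.996894
k: max(0,(-3)−(0))=0 … min(3+(-3),3−(0))=0
  k=0: (−1)^3·160.9969/(36)·0.6267^3·0.7793^3 = -0.520875
d^3_{0,-3}(1.787) = -0.520875
Phases: e^{-i·(0)·2.8107}=+1.000000+0.000000i, e^{-i·(-3)·1.3542}=-0.605018-0.796211i ⇒ D=+0.315139+0.414727i

Re=0.3151 Im=0.4147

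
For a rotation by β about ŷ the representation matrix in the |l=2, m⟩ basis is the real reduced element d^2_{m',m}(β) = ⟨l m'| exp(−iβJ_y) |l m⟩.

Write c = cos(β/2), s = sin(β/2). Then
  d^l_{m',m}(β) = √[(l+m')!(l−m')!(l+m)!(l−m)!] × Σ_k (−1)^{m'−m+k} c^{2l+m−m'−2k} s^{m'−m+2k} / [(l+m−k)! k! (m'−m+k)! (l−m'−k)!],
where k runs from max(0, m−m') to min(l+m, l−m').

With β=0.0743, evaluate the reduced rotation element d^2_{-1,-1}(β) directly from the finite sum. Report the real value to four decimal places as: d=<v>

d=0.9931

d^2_{-1,-1}(β=0.0743) via Wigner's sum:
With c≡cos(β/2)=0.999310 and s≡sin(β/2)=0.037141, N=[1·6·1·6]^{1/2}=6.000000
k: max(0,(-1)−(-1))=0 … min(2+(-1),2−(-1))=1
  k=0: (−1)^0·6.0000/(6)·0.9993^4·0.0371^0 = +0.997243
  k=1: (−1)^1·6.0000/(2)·0.9993^2·0.0371^2 = -0.004133
d^2_{-1,-1}(0.0743) = +0.997243 -0.004133 = +0.993110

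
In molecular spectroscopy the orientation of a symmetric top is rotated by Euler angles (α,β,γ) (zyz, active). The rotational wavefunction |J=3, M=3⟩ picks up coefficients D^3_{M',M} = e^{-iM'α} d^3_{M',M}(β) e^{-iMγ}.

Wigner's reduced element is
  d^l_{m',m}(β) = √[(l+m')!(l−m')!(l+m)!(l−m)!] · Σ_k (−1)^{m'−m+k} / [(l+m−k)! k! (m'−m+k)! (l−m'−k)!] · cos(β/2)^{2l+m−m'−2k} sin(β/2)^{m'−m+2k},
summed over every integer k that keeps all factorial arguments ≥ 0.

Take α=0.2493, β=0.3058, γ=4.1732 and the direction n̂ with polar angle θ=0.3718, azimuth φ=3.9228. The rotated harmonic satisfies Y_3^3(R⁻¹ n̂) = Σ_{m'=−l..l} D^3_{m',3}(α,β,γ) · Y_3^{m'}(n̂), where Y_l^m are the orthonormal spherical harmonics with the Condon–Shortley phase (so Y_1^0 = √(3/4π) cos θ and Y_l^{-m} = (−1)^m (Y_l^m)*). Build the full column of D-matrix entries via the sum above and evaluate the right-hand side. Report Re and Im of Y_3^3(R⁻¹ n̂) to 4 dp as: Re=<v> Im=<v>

Re=0.0528 Im=0.0773

Need the full column D^3_{m',3} for m'=−3..3 at α=0.2493, β=0.3058, γ=4.1732.
cos(β/2)=0.988334, sin(β/2)=0.152305
d^3_{-3,3}: single k=6 term ⇒ +0.000012;  D = +0.000009+0.000009i
d^3_{-2,3}: single k=5 term ⇒ +0.000198;  D = +0.000170+0.000103i
d^3_{-1,3}: single k=4 term ⇒ +0.002036;  D = +0.001947+0.000594i
d^3_{0,3}: single k=3 term ⇒ +0.015253;  D = +0.015237+0.000713i
d^3_{1,3}: single k=2 term ⇒ +0.085721;  D = +0.083969-0.017243i
d^3_{2,3}: single k=1 term ⇒ +0.351809;  D = +0.316505-0.153604i
d^3_{3,3}: single k=0 term ⇒ +0.932011;  D = +0.712163-0.601223i
Y_3^{m'}(θ=0.3718,φ=3.9228) and Σ D·Y over m':
  (+0.0000+0.0000i)·(+0.0140+0.0143i)  (+0.0002+0.0001i)·(+0.0011-0.1257i)  (+0.0019+0.0006i)·(-0.2785+0.2761i)  (+0.0152+0.0007i)·(+0.4659+0.0000i)  (+0.0840-0.0172i)·(+0.2785+0.2761i)  (+0.3165-0.1536i)·(+0.0011+0.1257i)  (+0.7122-0.6012i)·(-0.0140+0.0143i)
Y_3^3(R⁻¹ n̂) = +0.052849+0.077277i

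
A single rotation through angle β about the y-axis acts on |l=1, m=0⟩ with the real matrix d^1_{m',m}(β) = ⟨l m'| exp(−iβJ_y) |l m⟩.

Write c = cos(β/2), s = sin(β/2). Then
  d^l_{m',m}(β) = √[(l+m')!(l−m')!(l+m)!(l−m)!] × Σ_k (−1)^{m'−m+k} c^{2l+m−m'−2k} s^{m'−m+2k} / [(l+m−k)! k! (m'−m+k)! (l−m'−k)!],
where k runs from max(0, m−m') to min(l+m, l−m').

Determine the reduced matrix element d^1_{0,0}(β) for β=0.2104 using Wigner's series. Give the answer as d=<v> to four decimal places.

d=0.9779

d^1_{0,0}(β=0.2104) via Wigner's sum:
Half-angle: c=0.994472, s=0.105006. N=√(1·1·1·1)=1.000000
Admissible k: 0..1 (factorial args all ≥0)
  k=0: (−1)^0·1.0000/(1)·0.9945^2·0.1050^0 = +0.988974
  k=1: (−1)^1·1.0000/(1)·0.9945^0·0.1050^2 = -0.011026
d^1_{0,0}(0.2104) = +0.988974 -0.011026 = +0.977947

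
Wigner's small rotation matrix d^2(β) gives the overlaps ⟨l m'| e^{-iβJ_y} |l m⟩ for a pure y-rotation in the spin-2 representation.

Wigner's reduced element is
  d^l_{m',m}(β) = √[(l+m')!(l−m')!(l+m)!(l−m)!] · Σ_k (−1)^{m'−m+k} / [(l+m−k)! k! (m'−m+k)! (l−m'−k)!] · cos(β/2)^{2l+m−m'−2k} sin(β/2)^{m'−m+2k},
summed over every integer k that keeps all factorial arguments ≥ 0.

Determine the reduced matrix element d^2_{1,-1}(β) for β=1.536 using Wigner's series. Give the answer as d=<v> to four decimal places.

d=0.5162

d^2_{1,-1}(β=1.536) via Wigner's sum:
With c≡cos(β/2)=0.719302 and s≡sin(β/2)=0.694698, N=[6·1·1·6]^{1/2}=6.000000
k: max(0,(-1)−(1))=0 … min(2+(-1),2−(1))=1
  k=0: (−1)^2·6.0000/(2)·0.7193^2·0.6947^2 = +0.749092
  k=1: (−1)^3·6.0000/(6)·0.7193^0·0.6947^4 = -0.232908
d^2_{1,-1}(1.536) = +0.749092 -0.232908 = +0.516184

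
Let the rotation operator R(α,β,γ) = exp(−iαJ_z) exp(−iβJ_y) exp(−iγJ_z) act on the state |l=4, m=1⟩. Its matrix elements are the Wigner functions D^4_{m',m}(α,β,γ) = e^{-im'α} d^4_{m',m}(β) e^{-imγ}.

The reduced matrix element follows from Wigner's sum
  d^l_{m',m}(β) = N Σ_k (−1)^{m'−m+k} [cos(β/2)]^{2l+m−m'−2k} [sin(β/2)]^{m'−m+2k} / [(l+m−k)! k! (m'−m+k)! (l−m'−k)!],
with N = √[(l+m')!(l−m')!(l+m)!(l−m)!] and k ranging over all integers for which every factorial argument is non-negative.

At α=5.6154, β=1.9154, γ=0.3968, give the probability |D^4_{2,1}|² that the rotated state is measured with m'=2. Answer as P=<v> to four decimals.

P=0.1065

Split into d^4_{2,1}(β=1.9154) × two z-phases.
With c≡cos(β/2)=0.575403 and s≡sin(β/2)=0.817870, N=[720·2·120·6]^{1/2}=1018.233765
k: max(0,(1)−(2))=0 … min(4+(1),4−(2))=2
  k=0: (−1)^1·1018.2338/(240)·0.5754^7·0.8179^1 = -0.072464
  k=1: (−1)^2·1018.2338/(48)·0.5754^5·0.8179^3 = +0.732013
  k=2: (−1)^3·1018.2338/(72)·0.5754^3·0.8179^5 = -0.985945
d^4_{2,1}(1.9154) = -0.072464 +0.732013 -0.985945 = -0.326396
|D^4_{2,1}|² = |d^4_{2,1}(β)|² = (-0.326396)² = 0.106535 (the z-rotation phases have unit modulus)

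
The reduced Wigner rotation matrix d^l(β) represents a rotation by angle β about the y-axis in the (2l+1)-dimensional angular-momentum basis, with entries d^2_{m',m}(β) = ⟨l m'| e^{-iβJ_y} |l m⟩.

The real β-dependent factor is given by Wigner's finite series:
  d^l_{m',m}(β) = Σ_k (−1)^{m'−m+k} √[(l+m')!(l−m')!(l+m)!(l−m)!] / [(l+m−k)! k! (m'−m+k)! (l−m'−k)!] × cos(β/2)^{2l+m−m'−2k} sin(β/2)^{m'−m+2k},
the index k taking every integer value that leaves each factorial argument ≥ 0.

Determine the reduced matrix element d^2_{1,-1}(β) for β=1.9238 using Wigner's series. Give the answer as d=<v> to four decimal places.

d^2_{1,-1}(β=1.9238) via Wigner's sum:
With c≡cos(β/2)=0.571962 and s≡sin(β/2)=0.820280, N=[6·1·1·6]^{1/2}=6.000000
k: max(0,(-1)−(1))=0 … min(2+(-1),2−(1))=1
  k=0: (−1)^2·6.0000/(2)·0.5720^2·0.8203^2 = +0.660359
  k=1: (−1)^3·6.0000/(6)·0.5720^0·0.8203^4 = -0.452739
d^2_{1,-1}(1.9238) = +0.660359 -0.452739 = +0.207620

d=0.2076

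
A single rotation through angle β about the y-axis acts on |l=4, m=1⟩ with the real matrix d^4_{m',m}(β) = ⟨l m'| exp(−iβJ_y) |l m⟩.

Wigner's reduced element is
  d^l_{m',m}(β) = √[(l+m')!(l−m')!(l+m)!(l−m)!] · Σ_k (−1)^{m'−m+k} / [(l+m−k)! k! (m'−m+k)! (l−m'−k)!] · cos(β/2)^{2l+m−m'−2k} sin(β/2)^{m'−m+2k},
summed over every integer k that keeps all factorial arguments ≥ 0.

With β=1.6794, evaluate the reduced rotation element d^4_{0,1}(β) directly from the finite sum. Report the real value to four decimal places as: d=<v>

d^4_{0,1}(β=1.6794) via Wigner's sum:
c=cos(1.6794/2)=0.667686, s=sin(1.6794/2)=0.744443; N=√[24·24·120·6]=643.987578
k∈{1,2,3,4} keeps every argument non-negative
  k=1: (−1)^0·643.9876/(144)·0.6677^7·0.7444^1 = +0.196949
  k=2: (−1)^1·643.9876/(24)·0.6677^5·0.7444^3 = -1.469002
  k=3: (−1)^2·643.9876/(24)·0.6677^3·0.7444^5 = +1.826166
  k=4: (−1)^3·643.9876/(144)·0.6677^1·0.7444^7 = -0.378361
d^4_{0,1}(1.6794) = +0.196949 -1.469002 +1.826166 -0.378361 = +0.175751

d=0.1758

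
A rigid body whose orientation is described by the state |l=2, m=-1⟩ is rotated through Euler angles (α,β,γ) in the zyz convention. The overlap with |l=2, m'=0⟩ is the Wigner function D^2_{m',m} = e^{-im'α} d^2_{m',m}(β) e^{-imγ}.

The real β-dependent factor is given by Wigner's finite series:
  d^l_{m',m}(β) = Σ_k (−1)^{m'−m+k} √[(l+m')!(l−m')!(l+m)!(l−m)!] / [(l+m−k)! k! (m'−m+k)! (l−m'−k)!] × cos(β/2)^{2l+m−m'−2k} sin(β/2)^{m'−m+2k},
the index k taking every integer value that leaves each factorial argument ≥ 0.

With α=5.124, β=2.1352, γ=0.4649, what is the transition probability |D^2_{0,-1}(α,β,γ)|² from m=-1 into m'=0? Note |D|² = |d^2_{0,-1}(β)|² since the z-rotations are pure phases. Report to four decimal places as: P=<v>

P=0.3064

First d^2_{0,-1}(β=2.1352), then the phase factors e^{-i(0)α} and e^{-i(-1)γ}:
c=cos(2.1352/2)=0.482228, s=sin(2.1352/2)=0.876046; N=√[2·2·1·6]=4.898979
The bounds max(0,m−m')=0 and min(l+m,l−m')=1 give 2 terms
  k=0: (−1)^1·4.8990/(2)·0.4822^3·0.8760^1 = -0.240636
  k=1: (−1)^2·4.8990/(2)·0.4822^1·0.8760^3 = +0.794161
d^2_{0,-1}(2.1352) = -0.240636 +0.794161 = +0.553525
|D^2_{0,-1}|² = |d^2_{0,-1}(β)|² = (+0.553525)² = 0.306390 (the z-rotation phases have unit modulus)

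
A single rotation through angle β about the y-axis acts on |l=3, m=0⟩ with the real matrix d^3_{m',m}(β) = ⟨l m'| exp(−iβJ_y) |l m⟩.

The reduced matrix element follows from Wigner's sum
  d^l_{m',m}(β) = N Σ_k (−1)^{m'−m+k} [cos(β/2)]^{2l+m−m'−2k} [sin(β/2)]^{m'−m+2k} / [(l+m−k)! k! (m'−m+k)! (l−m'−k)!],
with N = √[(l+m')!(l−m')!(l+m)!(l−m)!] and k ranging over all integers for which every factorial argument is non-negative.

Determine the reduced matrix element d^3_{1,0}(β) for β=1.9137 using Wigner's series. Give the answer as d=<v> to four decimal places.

d=0.1773

d^3_{1,0}(β=1.9137) via Wigner's sum:
Half-angle: c=0.576098, s=0.817381. N=√(24·2·6·6)=41.569219
The bounds max(0,m−m')=0 and min(l+m,l−m')=2 give 3 terms
  k=0: (−1)^1·41.5692/(12)·0.5761^5·0.8174^1 = -0.179678
  k=1: (−1)^2·41.5692/(4)·0.5761^3·0.8174^3 = +1.085109
  k=2: (−1)^3·41.5692/(12)·0.5761^1·0.8174^5 = -0.728130
d^3_{1,0}(1.9137) = -0.179678 +1.085109 -0.728130 = +0.177301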